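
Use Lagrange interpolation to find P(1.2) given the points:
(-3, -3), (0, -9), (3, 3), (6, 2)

Lagrange interpolation formula:
P(x) = Σ yᵢ × Lᵢ(x)
where Lᵢ(x) = Π_{j≠i} (x - xⱼ)/(xᵢ - xⱼ)

L_0(1.2) = (1.2 - 0)/(-3 - 0) × (1.2 - 3)/(-3 - 3) × (1.2 - 6)/(-3 - 6) = -0.064000
L_1(1.2) = (1.2 - (-3))/(0 - (-3)) × (1.2 - 3)/(0 - 3) × (1.2 - 6)/(0 - 6) = 0.672000
L_2(1.2) = (1.2 - (-3))/(3 - (-3)) × (1.2 - 0)/(3 - 0) × (1.2 - 6)/(3 - 6) = 0.448000
L_3(1.2) = (1.2 - (-3))/(6 - (-3)) × (1.2 - 0)/(6 - 0) × (1.2 - 3)/(6 - 3) = -0.056000

P(1.2) = (-3)×L_0(1.2) + (-9)×L_1(1.2) + 3×L_2(1.2) + 2×L_3(1.2)
P(1.2) = -4.624000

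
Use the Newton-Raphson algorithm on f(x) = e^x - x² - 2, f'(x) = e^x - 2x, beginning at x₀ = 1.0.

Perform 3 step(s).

f(x) = e^x - x² - 2
f'(x) = e^x - 2x
x₀ = 1.0

Newton-Raphson formula: x_{n+1} = x_n - f(x_n)/f'(x_n)

Iteration 1:
  f(1.000000) = -0.281718
  f'(1.000000) = 0.718282
  x_1 = 1.000000 - (-0.281718)/0.718282 = 1.392211
Iteration 2:
  f(1.392211) = 0.085485
  f'(1.392211) = 1.239315
  x_2 = 1.392211 - 0.085485/1.239315 = 1.323233
Iteration 3:
  f(1.323233) = 0.004598
  f'(1.323233) = 1.109078
  x_3 = 1.323233 - 0.004598/1.109078 = 1.319087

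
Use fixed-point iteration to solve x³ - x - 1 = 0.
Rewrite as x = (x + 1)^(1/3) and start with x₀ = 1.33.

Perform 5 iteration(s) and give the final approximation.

Equation: x³ - x - 1 = 0
Fixed-point form: x = (x + 1)^(1/3)
x₀ = 1.33

x_1 = g(1.330000) = 1.325721
x_2 = g(1.325721) = 1.324908
x_3 = g(1.324908) = 1.324754
x_4 = g(1.324754) = 1.324725
x_5 = g(1.324725) = 1.324719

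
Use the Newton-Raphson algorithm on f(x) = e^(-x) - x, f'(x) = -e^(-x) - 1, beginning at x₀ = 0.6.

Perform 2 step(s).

f(x) = e^(-x) - x
f'(x) = -e^(-x) - 1
x₀ = 0.6

Newton-Raphson formula: x_{n+1} = x_n - f(x_n)/f'(x_n)

Iteration 1:
  f(0.600000) = -0.051188
  f'(0.600000) = -1.548812
  x_1 = 0.600000 - (-0.051188)/(-1.548812) = 0.566950
Iteration 2:
  f(0.566950) = 0.000303
  f'(0.566950) = -1.567253
  x_2 = 0.566950 - 0.000303/(-1.567253) = 0.567143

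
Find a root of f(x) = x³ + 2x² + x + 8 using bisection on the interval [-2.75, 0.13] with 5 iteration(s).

f(x) = x³ + 2x² + x + 8
Initial interval: [-2.75, 0.13]

Iteration 1:
  c_1 = (-2.750000 + 0.130000)/2 = -1.310000
  f(c_1) = f(-1.310000) = 7.874109
  f(a) × f(c) < 0, new interval: [-2.750000, -1.310000]
Iteration 2:
  c_2 = (-2.750000 + (-1.310000))/2 = -2.030000
  f(c_2) = f(-2.030000) = 5.846373
  f(a) × f(c) < 0, new interval: [-2.750000, -2.030000]
Iteration 3:
  c_3 = (-2.750000 + (-2.030000))/2 = -2.390000
  f(c_3) = f(-2.390000) = 3.382281
  f(a) × f(c) < 0, new interval: [-2.750000, -2.390000]
Iteration 4:
  c_4 = (-2.750000 + (-2.390000))/2 = -2.570000
  f(c_4) = f(-2.570000) = 1.665207
  f(a) × f(c) < 0, new interval: [-2.750000, -2.570000]
Iteration 5:
  c_5 = (-2.750000 + (-2.570000))/2 = -2.660000
  f(c_5) = f(-2.660000) = 0.670104
  f(a) × f(c) < 0, new interval: [-2.750000, -2.660000]

After 5 iteration(s), the approximation is c_5 = -2.660000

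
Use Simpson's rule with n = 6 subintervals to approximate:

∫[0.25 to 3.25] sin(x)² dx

f(x) = sin(x)²
a = 0.25, b = 3.25, n = 6
h = (b - a)/n = 0.500000

Simpson's rule: (h/3)[f(x₀) + 4f(x₁) + 2f(x₂) + ... + f(xₙ)]

x_0 = 0.2500, f(x_0) = 0.061209, coefficient = 1
x_1 = 0.7500, f(x_1) = 0.464631, coefficient = 4
x_2 = 1.2500, f(x_2) = 0.900572, coefficient = 2
x_3 = 1.7500, f(x_3) = 0.968228, coefficient = 4
x_4 = 2.2500, f(x_4) = 0.605398, coefficient = 2
x_5 = 2.7500, f(x_5) = 0.145665, coefficient = 4
x_6 = 3.2500, f(x_6) = 0.011706, coefficient = 1

I ≈ (0.500000/3) × 9.398954 = 1.566492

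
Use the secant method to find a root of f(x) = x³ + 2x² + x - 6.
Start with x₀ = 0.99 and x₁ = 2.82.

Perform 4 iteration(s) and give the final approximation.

f(x) = x³ + 2x² + x - 6
x₀ = 0.99, x₁ = 2.82

Secant formula: x_{n+1} = x_n - f(x_n)(x_n - x_{n-1})/(f(x_n) - f(x_{n-1}))

Iteration 1:
  f(0.990000) = -2.079501
  f(2.820000) = 35.150568
  x_2 = 2.820000 - 35.150568×(2.820000 - 0.990000)/(35.150568 - (-2.079501))
       = 1.092215
Iteration 2:
  f(2.820000) = 35.150568
  f(1.092215) = -1.218974
  x_3 = 1.092215 - (-1.218974)×(1.092215 - 2.820000)/(-1.218974 - 35.150568)
       = 1.150124
Iteration 3:
  f(1.092215) = -1.218974
  f(1.150124) = -0.682934
  x_4 = 1.150124 - (-0.682934)×(1.150124 - 1.092215)/(-0.682934 - (-1.218974))
       = 1.223903
Iteration 4:
  f(1.150124) = -0.682934
  f(1.223903) = 0.053108
  x_5 = 1.223903 - 0.053108×(1.223903 - 1.150124)/(0.053108 - (-0.682934))
       = 1.218579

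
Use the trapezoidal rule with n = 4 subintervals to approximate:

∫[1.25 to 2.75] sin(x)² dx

f(x) = sin(x)²
a = 1.25, b = 2.75, n = 4
h = (b - a)/n = 0.375000

Trapezoidal rule: (h/2)[f(x₀) + 2f(x₁) + 2f(x₂) + ... + f(xₙ)]

x_0 = 1.2500, f(x_0) = 0.900572, coefficient = 1
x_1 = 1.6250, f(x_1) = 0.997065, coefficient = 2
x_2 = 2.0000, f(x_2) = 0.826822, coefficient = 2
x_3 = 2.3750, f(x_3) = 0.481199, coefficient = 2
x_4 = 2.7500, f(x_4) = 0.145665, coefficient = 1

I ≈ (0.375000/2) × 5.656408 = 1.060577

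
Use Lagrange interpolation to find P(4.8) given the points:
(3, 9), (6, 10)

Lagrange interpolation formula:
P(x) = Σ yᵢ × Lᵢ(x)
where Lᵢ(x) = Π_{j≠i} (x - xⱼ)/(xᵢ - xⱼ)

L_0(4.8) = (4.8 - 6)/(3 - 6) = 0.400000
L_1(4.8) = (4.8 - 3)/(6 - 3) = 0.600000

P(4.8) = 9×L_0(4.8) + 10×L_1(4.8)
P(4.8) = 9.600000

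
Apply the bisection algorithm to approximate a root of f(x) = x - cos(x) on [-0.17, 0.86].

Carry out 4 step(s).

f(x) = x - cos(x)
Initial interval: [-0.17, 0.86]

Iteration 1:
  c_1 = (-0.170000 + 0.860000)/2 = 0.345000
  f(c_1) = f(0.345000) = -0.596075
  f(a) × f(c) ≥ 0, new interval: [0.345000, 0.860000]
Iteration 2:
  c_2 = (0.345000 + 0.860000)/2 = 0.602500
  f(c_2) = f(0.602500) = -0.221421
  f(a) × f(c) ≥ 0, new interval: [0.602500, 0.860000]
Iteration 3:
  c_3 = (0.602500 + 0.860000)/2 = 0.731250
  f(c_3) = f(0.731250) = -0.013090
  f(a) × f(c) ≥ 0, new interval: [0.731250, 0.860000]
Iteration 4:
  c_4 = (0.731250 + 0.860000)/2 = 0.795625
  f(c_4) = f(0.795625) = 0.095787
  f(a) × f(c) < 0, new interval: [0.731250, 0.795625]

After 4 iteration(s), the approximation is c_4 = 0.795625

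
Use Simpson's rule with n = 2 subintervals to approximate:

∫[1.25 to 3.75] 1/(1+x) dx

f(x) = 1/(1+x)
a = 1.25, b = 3.75, n = 2
h = (b - a)/n = 1.250000

Simpson's rule: (h/3)[f(x₀) + 4f(x₁) + 2f(x₂) + ... + f(xₙ)]

x_0 = 1.2500, f(x_0) = 0.444444, coefficient = 1
x_1 = 2.5000, f(x_1) = 0.285714, coefficient = 4
x_2 = 3.7500, f(x_2) = 0.210526, coefficient = 1

I ≈ (1.250000/3) × 1.797828 = 0.749095
Exact value: 0.747214
Error: 0.001881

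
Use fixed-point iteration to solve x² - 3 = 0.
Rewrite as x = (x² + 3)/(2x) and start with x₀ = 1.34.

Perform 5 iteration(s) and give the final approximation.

Equation: x² - 3 = 0
Fixed-point form: x = (x² + 3)/(2x)
x₀ = 1.34

x_1 = g(1.340000) = 1.789403
x_2 = g(1.789403) = 1.732970
x_3 = g(1.732970) = 1.732051
x_4 = g(1.732051) = 1.732051
x_5 = g(1.732051) = 1.732051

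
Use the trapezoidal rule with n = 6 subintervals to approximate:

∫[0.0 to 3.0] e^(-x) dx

f(x) = e^(-x)
a = 0.0, b = 3.0, n = 6
h = (b - a)/n = 0.500000

Trapezoidal rule: (h/2)[f(x₀) + 2f(x₁) + 2f(x₂) + ... + f(xₙ)]

x_0 = 0.0000, f(x_0) = 1.000000, coefficient = 1
x_1 = 0.5000, f(x_1) = 0.606531, coefficient = 2
x_2 = 1.0000, f(x_2) = 0.367879, coefficient = 2
x_3 = 1.5000, f(x_3) = 0.223130, coefficient = 2
x_4 = 2.0000, f(x_4) = 0.135335, coefficient = 2
x_5 = 2.5000, f(x_5) = 0.082085, coefficient = 2
x_6 = 3.0000, f(x_6) = 0.049787, coefficient = 1

I ≈ (0.500000/2) × 3.879708 = 0.969927
Exact value: 0.950213
Error: 0.019714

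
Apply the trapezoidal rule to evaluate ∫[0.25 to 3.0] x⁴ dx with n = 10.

f(x) = x⁴
a = 0.25, b = 3.0, n = 10
h = (b - a)/n = 0.275000

Trapezoidal rule: (h/2)[f(x₀) + 2f(x₁) + 2f(x₂) + ... + f(xₙ)]

x_0 = 0.2500, f(x_0) = 0.003906, coefficient = 1
x_1 = 0.5250, f(x_1) = 0.075969, coefficient = 2
x_2 = 0.8000, f(x_2) = 0.409600, coefficient = 2
x_3 = 1.0750, f(x_3) = 1.335469, coefficient = 2
x_4 = 1.3500, f(x_4) = 3.321506, coefficient = 2
x_5 = 1.6250, f(x_5) = 6.972900, coefficient = 2
x_6 = 1.9000, f(x_6) = 13.032100, coefficient = 2
x_7 = 2.1750, f(x_7) = 22.378813, coefficient = 2
x_8 = 2.4500, f(x_8) = 36.030006, coefficient = 2
x_9 = 2.7250, f(x_9) = 55.139907, coefficient = 2
x_10 = 3.0000, f(x_10) = 81.000000, coefficient = 1

I ≈ (0.275000/2) × 358.396448 = 49.279512
Exact value: 48.599805
Error: 0.679707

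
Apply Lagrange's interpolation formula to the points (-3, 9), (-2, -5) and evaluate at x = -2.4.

Lagrange interpolation formula:
P(x) = Σ yᵢ × Lᵢ(x)
where Lᵢ(x) = Π_{j≠i} (x - xⱼ)/(xᵢ - xⱼ)

L_0(-2.4) = (-2.4 - (-2))/(-3 - (-2)) = 0.400000
L_1(-2.4) = (-2.4 - (-3))/(-2 - (-3)) = 0.600000

P(-2.4) = 9×L_0(-2.4) + (-5)×L_1(-2.4)
P(-2.4) = 0.600000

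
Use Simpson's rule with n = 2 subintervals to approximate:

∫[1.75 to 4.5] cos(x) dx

f(x) = cos(x)
a = 1.75, b = 4.5, n = 2
h = (b - a)/n = 1.375000

Simpson's rule: (h/3)[f(x₀) + 4f(x₁) + 2f(x₂) + ... + f(xₙ)]

x_0 = 1.7500, f(x_0) = -0.178246, coefficient = 1
x_1 = 3.1250, f(x_1) = -0.999862, coefficient = 4
x_2 = 4.5000, f(x_2) = -0.210796, coefficient = 1

I ≈ (1.375000/3) × -4.388491 = -2.011392
Exact value: -1.961516
Error: 0.049876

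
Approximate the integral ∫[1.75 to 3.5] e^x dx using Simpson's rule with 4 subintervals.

f(x) = e^x
a = 1.75, b = 3.5, n = 4
h = (b - a)/n = 0.437500

Simpson's rule: (h/3)[f(x₀) + 4f(x₁) + 2f(x₂) + ... + f(xₙ)]

x_0 = 1.7500, f(x_0) = 5.754603, coefficient = 1
x_1 = 2.1875, f(x_1) = 8.912903, coefficient = 4
x_2 = 2.6250, f(x_2) = 13.804574, coefficient = 2
x_3 = 3.0625, f(x_3) = 21.380943, coefficient = 4
x_4 = 3.5000, f(x_4) = 33.115452, coefficient = 1

I ≈ (0.437500/3) × 187.654586 = 27.366294
Exact value: 27.360849
Error: 0.005445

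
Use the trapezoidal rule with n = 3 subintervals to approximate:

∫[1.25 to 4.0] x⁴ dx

f(x) = x⁴
a = 1.25, b = 4.0, n = 3
h = (b - a)/n = 0.916667

Trapezoidal rule: (h/2)[f(x₀) + 2f(x₁) + 2f(x₂) + ... + f(xₙ)]

x_0 = 1.2500, f(x_0) = 2.441406, coefficient = 1
x_1 = 2.1667, f(x_1) = 22.037809, coefficient = 2
x_2 = 3.0833, f(x_2) = 90.381993, coefficient = 2
x_3 = 4.0000, f(x_3) = 256.000000, coefficient = 1

I ≈ (0.916667/2) × 483.281009 = 221.503796
Exact value: 204.189648
Error: 17.314147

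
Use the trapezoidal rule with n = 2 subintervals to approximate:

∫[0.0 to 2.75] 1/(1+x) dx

f(x) = 1/(1+x)
a = 0.0, b = 2.75, n = 2
h = (b - a)/n = 1.375000

Trapezoidal rule: (h/2)[f(x₀) + 2f(x₁) + 2f(x₂) + ... + f(xₙ)]

x_0 = 0.0000, f(x_0) = 1.000000, coefficient = 1
x_1 = 1.3750, f(x_1) = 0.421053, coefficient = 2
x_2 = 2.7500, f(x_2) = 0.266667, coefficient = 1

I ≈ (1.375000/2) × 2.108772 = 1.449781
Exact value: 1.321756
Error: 0.128025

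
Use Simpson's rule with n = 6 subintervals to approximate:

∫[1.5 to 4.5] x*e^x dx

f(x) = x*e^x
a = 1.5, b = 4.5, n = 6
h = (b - a)/n = 0.500000

Simpson's rule: (h/3)[f(x₀) + 4f(x₁) + 2f(x₂) + ... + f(xₙ)]

x_0 = 1.5000, f(x_0) = 6.722534, coefficient = 1
x_1 = 2.0000, f(x_1) = 14.778112, coefficient = 4
x_2 = 2.5000, f(x_2) = 30.456235, coefficient = 2
x_3 = 3.0000, f(x_3) = 60.256611, coefficient = 4
x_4 = 3.5000, f(x_4) = 115.904082, coefficient = 2
x_5 = 4.0000, f(x_5) = 218.392600, coefficient = 4
x_6 = 4.5000, f(x_6) = 405.077091, coefficient = 1

I ≈ (0.500000/3) × 1878.229550 = 313.038258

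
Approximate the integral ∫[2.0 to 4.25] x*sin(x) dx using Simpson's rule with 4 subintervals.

f(x) = x*sin(x)
a = 2.0, b = 4.25, n = 4
h = (b - a)/n = 0.562500

Simpson's rule: (h/3)[f(x₀) + 4f(x₁) + 2f(x₂) + ... + f(xₙ)]

x_0 = 2.0000, f(x_0) = 1.818595, coefficient = 1
x_1 = 2.5625, f(x_1) = 1.402366, coefficient = 4
x_2 = 3.1250, f(x_2) = 0.051850, coefficient = 2
x_3 = 3.6875, f(x_3) = -1.914527, coefficient = 4
x_4 = 4.2500, f(x_4) = -3.803705, coefficient = 1

I ≈ (0.562500/3) × -3.930055 = -0.736885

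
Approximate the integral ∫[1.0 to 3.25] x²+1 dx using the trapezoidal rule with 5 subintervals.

f(x) = x²+1
a = 1.0, b = 3.25, n = 5
h = (b - a)/n = 0.450000

Trapezoidal rule: (h/2)[f(x₀) + 2f(x₁) + 2f(x₂) + ... + f(xₙ)]

x_0 = 1.0000, f(x_0) = 2.000000, coefficient = 1
x_1 = 1.4500, f(x_1) = 3.102500, coefficient = 2
x_2 = 1.9000, f(x_2) = 4.610000, coefficient = 2
x_3 = 2.3500, f(x_3) = 6.522500, coefficient = 2
x_4 = 2.8000, f(x_4) = 8.840000, coefficient = 2
x_5 = 3.2500, f(x_5) = 11.562500, coefficient = 1

I ≈ (0.450000/2) × 59.712500 = 13.435313
Exact value: 13.359375
Error: 0.075938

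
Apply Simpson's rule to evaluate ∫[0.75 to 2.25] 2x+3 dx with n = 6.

f(x) = 2x+3
a = 0.75, b = 2.25, n = 6
h = (b - a)/n = 0.250000

Simpson's rule: (h/3)[f(x₀) + 4f(x₁) + 2f(x₂) + ... + f(xₙ)]

x_0 = 0.7500, f(x_0) = 4.500000, coefficient = 1
x_1 = 1.0000, f(x_1) = 5.000000, coefficient = 4
x_2 = 1.2500, f(x_2) = 5.500000, coefficient = 2
x_3 = 1.5000, f(x_3) = 6.000000, coefficient = 4
x_4 = 1.7500, f(x_4) = 6.500000, coefficient = 2
x_5 = 2.0000, f(x_5) = 7.000000, coefficient = 4
x_6 = 2.2500, f(x_6) = 7.500000, coefficient = 1

I ≈ (0.250000/3) × 108.000000 = 9.000000
Exact value: 9.000000
Error: 0.000000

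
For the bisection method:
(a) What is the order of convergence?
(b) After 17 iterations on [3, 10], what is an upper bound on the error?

(a) Bisection has linear (order 1) convergence; the error is halved each step.

(b) Error bound = (b-a)/2^n = (10 - 3)/2^{17}
    = 7/2^{17}

(a) 1 (linear); (b) error ≤ 5.34e-05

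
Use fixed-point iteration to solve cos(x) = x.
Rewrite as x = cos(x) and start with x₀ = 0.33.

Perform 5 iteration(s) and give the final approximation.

Equation: cos(x) = x
Fixed-point form: x = cos(x)
x₀ = 0.33

x_1 = g(0.330000) = 0.946042
x_2 = g(0.946042) = 0.584898
x_3 = g(0.584898) = 0.833769
x_4 = g(0.833769) = 0.672090
x_5 = g(0.672090) = 0.782522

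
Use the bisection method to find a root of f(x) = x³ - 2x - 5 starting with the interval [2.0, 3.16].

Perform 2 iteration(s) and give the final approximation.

f(x) = x³ - 2x - 5
Initial interval: [2.0, 3.16]

Iteration 1:
  c_1 = (2.000000 + 3.160000)/2 = 2.580000
  f(c_1) = f(2.580000) = 7.013512
  f(a) × f(c) < 0, new interval: [2.000000, 2.580000]
Iteration 2:
  c_2 = (2.000000 + 2.580000)/2 = 2.290000
  f(c_2) = f(2.290000) = 2.428989
  f(a) × f(c) < 0, new interval: [2.000000, 2.290000]

After 2 iteration(s), the approximation is c_2 = 2.290000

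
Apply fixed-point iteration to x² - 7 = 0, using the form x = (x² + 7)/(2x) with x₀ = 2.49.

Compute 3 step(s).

Equation: x² - 7 = 0
Fixed-point form: x = (x² + 7)/(2x)
x₀ = 2.49

x_1 = g(2.490000) = 2.650622
x_2 = g(2.650622) = 2.645756
x_3 = g(2.645756) = 2.645751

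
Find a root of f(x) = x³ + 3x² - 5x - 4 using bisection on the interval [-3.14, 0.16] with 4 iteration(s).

f(x) = x³ + 3x² - 5x - 4
Initial interval: [-3.14, 0.16]

Iteration 1:
  c_1 = (-3.140000 + 0.160000)/2 = -1.490000
  f(c_1) = f(-1.490000) = 6.802351
  f(a) × f(c) ≥ 0, new interval: [-1.490000, 0.160000]
Iteration 2:
  c_2 = (-1.490000 + 0.160000)/2 = -0.665000
  f(c_2) = f(-0.665000) = 0.357595
  f(a) × f(c) ≥ 0, new interval: [-0.665000, 0.160000]
Iteration 3:
  c_3 = (-0.665000 + 0.160000)/2 = -0.252500
  f(c_3) = f(-0.252500) = -2.562330
  f(a) × f(c) < 0, new interval: [-0.665000, -0.252500]
Iteration 4:
  c_4 = (-0.665000 + (-0.252500))/2 = -0.458750
  f(c_4) = f(-0.458750) = -1.171440
  f(a) × f(c) < 0, new interval: [-0.665000, -0.458750]

After 4 iteration(s), the approximation is c_4 = -0.458750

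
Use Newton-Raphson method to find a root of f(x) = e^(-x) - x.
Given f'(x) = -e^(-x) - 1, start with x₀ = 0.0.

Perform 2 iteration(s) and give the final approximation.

f(x) = e^(-x) - x
f'(x) = -e^(-x) - 1
x₀ = 0.0

Newton-Raphson formula: x_{n+1} = x_n - f(x_n)/f'(x_n)

Iteration 1:
  f(0.000000) = 1.000000
  f'(0.000000) = -2.000000
  x_1 = 0.000000 - 1.000000/(-2.000000) = 0.500000
Iteration 2:
  f(0.500000) = 0.106531
  f'(0.500000) = -1.606531
  x_2 = 0.500000 - 0.106531/(-1.606531) = 0.566311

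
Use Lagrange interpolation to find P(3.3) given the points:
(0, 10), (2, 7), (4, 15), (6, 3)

Lagrange interpolation formula:
P(x) = Σ yᵢ × Lᵢ(x)
where Lᵢ(x) = Π_{j≠i} (x - xⱼ)/(xᵢ - xⱼ)

L_0(3.3) = (3.3 - 2)/(0 - 2) × (3.3 - 4)/(0 - 4) × (3.3 - 6)/(0 - 6) = -0.051188
L_1(3.3) = (3.3 - 0)/(2 - 0) × (3.3 - 4)/(2 - 4) × (3.3 - 6)/(2 - 6) = 0.389813
L_2(3.3) = (3.3 - 0)/(4 - 0) × (3.3 - 2)/(4 - 2) × (3.3 - 6)/(4 - 6) = 0.723937
L_3(3.3) = (3.3 - 0)/(6 - 0) × (3.3 - 2)/(6 - 2) × (3.3 - 4)/(6 - 4) = -0.062563

P(3.3) = 10×L_0(3.3) + 7×L_1(3.3) + 15×L_2(3.3) + 3×L_3(3.3)
P(3.3) = 12.888188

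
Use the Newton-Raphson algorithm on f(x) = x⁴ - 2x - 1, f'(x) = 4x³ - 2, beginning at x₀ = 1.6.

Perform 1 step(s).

f(x) = x⁴ - 2x - 1
f'(x) = 4x³ - 2
x₀ = 1.6

Newton-Raphson formula: x_{n+1} = x_n - f(x_n)/f'(x_n)

Iteration 1:
  f(1.600000) = 2.353600
  f'(1.600000) = 14.384000
  x_1 = 1.600000 - 2.353600/14.384000 = 1.436374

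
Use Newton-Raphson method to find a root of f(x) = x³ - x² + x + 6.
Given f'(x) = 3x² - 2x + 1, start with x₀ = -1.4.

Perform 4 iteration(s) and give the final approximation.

f(x) = x³ - x² + x + 6
f'(x) = 3x² - 2x + 1
x₀ = -1.4

Newton-Raphson formula: x_{n+1} = x_n - f(x_n)/f'(x_n)

Iteration 1:
  f(-1.400000) = -0.104000
  f'(-1.400000) = 9.680000
  x_1 = -1.400000 - (-0.104000)/9.680000 = -1.389256
Iteration 2:
  f(-1.389256) = -0.000599
  f'(-1.389256) = 9.568611
  x_2 = -1.389256 - (-0.000599)/9.568611 = -1.389194
Iteration 3:
  f(-1.389194) = 0.000000
  f'(-1.389194) = 9.567964
  x_3 = -1.389194 - 0.000000/9.567964 = -1.389194
Iteration 4:
  f(-1.389194) = 0.000000
  f'(-1.389194) = 9.567964
  x_4 = -1.389194 - 0.000000/9.567964 = -1.389194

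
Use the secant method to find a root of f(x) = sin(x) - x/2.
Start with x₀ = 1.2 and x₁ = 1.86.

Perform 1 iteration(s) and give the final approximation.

f(x) = sin(x) - x/2
x₀ = 1.2, x₁ = 1.86

Secant formula: x_{n+1} = x_n - f(x_n)(x_n - x_{n-1})/(f(x_n) - f(x_{n-1}))

Iteration 1:
  f(1.200000) = 0.332039
  f(1.860000) = 0.028471
  x_2 = 1.860000 - 0.028471×(1.860000 - 1.200000)/(0.028471 - 0.332039)
       = 1.921901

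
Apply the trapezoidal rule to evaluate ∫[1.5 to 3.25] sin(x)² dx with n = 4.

f(x) = sin(x)²
a = 1.5, b = 3.25, n = 4
h = (b - a)/n = 0.437500

Trapezoidal rule: (h/2)[f(x₀) + 2f(x₁) + 2f(x₂) + ... + f(xₙ)]

x_0 = 1.5000, f(x_0) = 0.994996, coefficient = 1
x_1 = 1.9375, f(x_1) = 0.871449, coefficient = 2
x_2 = 2.3750, f(x_2) = 0.481199, coefficient = 2
x_3 = 2.8125, f(x_3) = 0.104448, coefficient = 2
x_4 = 3.2500, f(x_4) = 0.011706, coefficient = 1

I ≈ (0.437500/2) × 3.920895 = 0.857696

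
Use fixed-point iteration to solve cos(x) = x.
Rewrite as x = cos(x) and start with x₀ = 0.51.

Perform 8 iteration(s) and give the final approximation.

Equation: cos(x) = x
Fixed-point form: x = cos(x)
x₀ = 0.51

x_1 = g(0.510000) = 0.872745
x_2 = g(0.872745) = 0.642726
x_3 = g(0.642726) = 0.800465
x_4 = g(0.800465) = 0.696373
x_5 = g(0.696373) = 0.767173
x_6 = g(0.767173) = 0.719875
x_7 = g(0.719875) = 0.751888
x_8 = g(0.751888) = 0.730401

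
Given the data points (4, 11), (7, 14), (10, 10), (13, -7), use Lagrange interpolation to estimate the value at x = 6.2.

Lagrange interpolation formula:
P(x) = Σ yᵢ × Lᵢ(x)
where Lᵢ(x) = Π_{j≠i} (x - xⱼ)/(xᵢ - xⱼ)

L_0(6.2) = (6.2 - 7)/(4 - 7) × (6.2 - 10)/(4 - 10) × (6.2 - 13)/(4 - 13) = 0.127605
L_1(6.2) = (6.2 - 4)/(7 - 4) × (6.2 - 10)/(7 - 10) × (6.2 - 13)/(7 - 13) = 1.052741
L_2(6.2) = (6.2 - 4)/(10 - 4) × (6.2 - 7)/(10 - 7) × (6.2 - 13)/(10 - 13) = -0.221630
L_3(6.2) = (6.2 - 4)/(13 - 4) × (6.2 - 7)/(13 - 7) × (6.2 - 10)/(13 - 10) = 0.041284

P(6.2) = 11×L_0(6.2) + 14×L_1(6.2) + 10×L_2(6.2) + (-7)×L_3(6.2)
P(6.2) = 13.636741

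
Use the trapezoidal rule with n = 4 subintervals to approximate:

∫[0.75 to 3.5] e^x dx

f(x) = e^x
a = 0.75, b = 3.5, n = 4
h = (b - a)/n = 0.687500

Trapezoidal rule: (h/2)[f(x₀) + 2f(x₁) + 2f(x₂) + ... + f(xₙ)]

x_0 = 0.7500, f(x_0) = 2.117000, coefficient = 1
x_1 = 1.4375, f(x_1) = 4.210157, coefficient = 2
x_2 = 2.1250, f(x_2) = 8.372897, coefficient = 2
x_3 = 2.8125, f(x_3) = 16.651495, coefficient = 2
x_4 = 3.5000, f(x_4) = 33.115452, coefficient = 1

I ≈ (0.687500/2) × 93.701551 = 32.209908
Exact value: 30.998452
Error: 1.211456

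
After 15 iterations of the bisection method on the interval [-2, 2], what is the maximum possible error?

Bisection error bound: |error| ≤ (b-a)/2^n
|error| ≤ (2 - (-2))/2^15 = 4/2^15
|error| ≤ 0.0001220703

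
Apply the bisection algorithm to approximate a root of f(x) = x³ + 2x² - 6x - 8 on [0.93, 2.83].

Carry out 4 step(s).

f(x) = x³ + 2x² - 6x - 8
Initial interval: [0.93, 2.83]

Iteration 1:
  c_1 = (0.930000 + 2.830000)/2 = 1.880000
  f(c_1) = f(1.880000) = -5.566528
  f(a) × f(c) ≥ 0, new interval: [1.880000, 2.830000]
Iteration 2:
  c_2 = (1.880000 + 2.830000)/2 = 2.355000
  f(c_2) = f(2.355000) = 2.022939
  f(a) × f(c) < 0, new interval: [1.880000, 2.355000]
Iteration 3:
  c_3 = (1.880000 + 2.355000)/2 = 2.117500
  f(c_3) = f(2.117500) = -2.242928
  f(a) × f(c) ≥ 0, new interval: [2.117500, 2.355000]
Iteration 4:
  c_4 = (2.117500 + 2.355000)/2 = 2.236250
  f(c_4) = f(2.236250) = -0.232801
  f(a) × f(c) ≥ 0, new interval: [2.236250, 2.355000]

After 4 iteration(s), the approximation is c_4 = 2.236250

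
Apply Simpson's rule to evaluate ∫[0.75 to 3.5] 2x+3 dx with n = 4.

f(x) = 2x+3
a = 0.75, b = 3.5, n = 4
h = (b - a)/n = 0.687500

Simpson's rule: (h/3)[f(x₀) + 4f(x₁) + 2f(x₂) + ... + f(xₙ)]

x_0 = 0.7500, f(x_0) = 4.500000, coefficient = 1
x_1 = 1.4375, f(x_1) = 5.875000, coefficient = 4
x_2 = 2.1250, f(x_2) = 7.250000, coefficient = 2
x_3 = 2.8125, f(x_3) = 8.625000, coefficient = 4
x_4 = 3.5000, f(x_4) = 10.000000, coefficient = 1

I ≈ (0.687500/3) × 87.000000 = 19.937500
Exact value: 19.937500
Error: 0.000000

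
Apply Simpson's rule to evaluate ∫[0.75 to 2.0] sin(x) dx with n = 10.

f(x) = sin(x)
a = 0.75, b = 2.0, n = 10
h = (b - a)/n = 0.125000

Simpson's rule: (h/3)[f(x₀) + 4f(x₁) + 2f(x₂) + ... + f(xₙ)]

x_0 = 0.7500, f(x_0) = 0.681639, coefficient = 1
x_1 = 0.8750, f(x_1) = 0.767544, coefficient = 4
x_2 = 1.0000, f(x_2) = 0.841471, coefficient = 2
x_3 = 1.1250, f(x_3) = 0.902268, coefficient = 4
x_4 = 1.2500, f(x_4) = 0.948985, coefficient = 2
x_5 = 1.3750, f(x_5) = 0.980893, coefficient = 4
x_6 = 1.5000, f(x_6) = 0.997495, coefficient = 2
x_7 = 1.6250, f(x_7) = 0.998531, coefficient = 4
x_8 = 1.7500, f(x_8) = 0.983986, coefficient = 2
x_9 = 1.8750, f(x_9) = 0.954086, coefficient = 4
x_10 = 2.0000, f(x_10) = 0.909297, coefficient = 1

I ≈ (0.125000/3) × 27.548094 = 1.147837
Exact value: 1.147836
Error: 0.000002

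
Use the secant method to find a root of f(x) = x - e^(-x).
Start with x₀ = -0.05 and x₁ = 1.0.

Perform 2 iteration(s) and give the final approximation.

f(x) = x - e^(-x)
x₀ = -0.05, x₁ = 1.0

Secant formula: x_{n+1} = x_n - f(x_n)(x_n - x_{n-1})/(f(x_n) - f(x_{n-1}))

Iteration 1:
  f(-0.050000) = -1.101271
  f(1.000000) = 0.632121
  x_2 = 1.000000 - 0.632121×(1.000000 - (-0.050000))/(0.632121 - (-1.101271))
       = 0.617094
Iteration 2:
  f(1.000000) = 0.632121
  f(0.617094) = 0.077584
  x_3 = 0.617094 - 0.077584×(0.617094 - 1.000000)/(0.077584 - 0.632121)
       = 0.563522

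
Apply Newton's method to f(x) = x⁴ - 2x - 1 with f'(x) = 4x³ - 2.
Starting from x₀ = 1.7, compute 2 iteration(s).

f(x) = x⁴ - 2x - 1
f'(x) = 4x³ - 2
x₀ = 1.7

Newton-Raphson formula: x_{n+1} = x_n - f(x_n)/f'(x_n)

Iteration 1:
  f(1.700000) = 3.952100
  f'(1.700000) = 17.652000
  x_1 = 1.700000 - 3.952100/17.652000 = 1.476110
Iteration 2:
  f(1.476110) = 0.795392
  f'(1.476110) = 10.865198
  x_2 = 1.476110 - 0.795392/10.865198 = 1.402905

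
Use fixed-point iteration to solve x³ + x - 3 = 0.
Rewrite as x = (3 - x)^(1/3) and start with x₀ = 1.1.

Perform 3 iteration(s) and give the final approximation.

Equation: x³ + x - 3 = 0
Fixed-point form: x = (3 - x)^(1/3)
x₀ = 1.1

x_1 = g(1.100000) = 1.238562
x_2 = g(1.238562) = 1.207691
x_3 = g(1.207691) = 1.214705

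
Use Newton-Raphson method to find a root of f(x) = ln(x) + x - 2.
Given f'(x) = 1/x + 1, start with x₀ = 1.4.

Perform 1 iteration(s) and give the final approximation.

f(x) = ln(x) + x - 2
f'(x) = 1/x + 1
x₀ = 1.4

Newton-Raphson formula: x_{n+1} = x_n - f(x_n)/f'(x_n)

Iteration 1:
  f(1.400000) = -0.263528
  f'(1.400000) = 1.714286
  x_1 = 1.400000 - (-0.263528)/1.714286 = 1.553725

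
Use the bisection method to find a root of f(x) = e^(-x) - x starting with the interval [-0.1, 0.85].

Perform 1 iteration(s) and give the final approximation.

f(x) = e^(-x) - x
Initial interval: [-0.1, 0.85]

Iteration 1:
  c_1 = (-0.100000 + 0.850000)/2 = 0.375000
  f(c_1) = f(0.375000) = 0.312289
  f(a) × f(c) ≥ 0, new interval: [0.375000, 0.850000]

After 1 iteration(s), the approximation is c_1 = 0.375000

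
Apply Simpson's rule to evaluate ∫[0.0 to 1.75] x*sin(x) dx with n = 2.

f(x) = x*sin(x)
a = 0.0, b = 1.75, n = 2
h = (b - a)/n = 0.875000

Simpson's rule: (h/3)[f(x₀) + 4f(x₁) + 2f(x₂) + ... + f(xₙ)]

x_0 = 0.0000, f(x_0) = 0.000000, coefficient = 1
x_1 = 0.8750, f(x_1) = 0.671601, coefficient = 4
x_2 = 1.7500, f(x_2) = 1.721975, coefficient = 1

I ≈ (0.875000/3) × 4.408378 = 1.285777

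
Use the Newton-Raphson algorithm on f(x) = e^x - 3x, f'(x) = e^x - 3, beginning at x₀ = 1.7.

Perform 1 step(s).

f(x) = e^x - 3x
f'(x) = e^x - 3
x₀ = 1.7

Newton-Raphson formula: x_{n+1} = x_n - f(x_n)/f'(x_n)

Iteration 1:
  f(1.700000) = 0.373947
  f'(1.700000) = 2.473947
  x_1 = 1.700000 - 0.373947/2.473947 = 1.548846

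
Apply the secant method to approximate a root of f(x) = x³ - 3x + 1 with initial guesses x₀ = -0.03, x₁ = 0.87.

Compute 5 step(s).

f(x) = x³ - 3x + 1
x₀ = -0.03, x₁ = 0.87

Secant formula: x_{n+1} = x_n - f(x_n)(x_n - x_{n-1})/(f(x_n) - f(x_{n-1}))

Iteration 1:
  f(-0.030000) = 1.089973
  f(0.870000) = -0.951497
  x_2 = 0.870000 - (-0.951497)×(0.870000 - (-0.030000))/(-0.951497 - 1.089973)
       = 0.450524
Iteration 2:
  f(0.870000) = -0.951497
  f(0.450524) = -0.260129
  x_3 = 0.450524 - (-0.260129)×(0.450524 - 0.870000)/(-0.260129 - (-0.951497))
       = 0.292696
Iteration 3:
  f(0.450524) = -0.260129
  f(0.292696) = 0.146989
  x_4 = 0.292696 - 0.146989×(0.292696 - 0.450524)/(0.146989 - (-0.260129))
       = 0.349679
Iteration 4:
  f(0.292696) = 0.146989
  f(0.349679) = -0.006280
  x_5 = 0.349679 - (-0.006280)×(0.349679 - 0.292696)/(-0.006280 - 0.146989)
       = 0.347344
Iteration 5:
  f(0.349679) = -0.006280
  f(0.347344) = -0.000126
  x_6 = 0.347344 - (-0.000126)×(0.347344 - 0.349679)/(-0.000126 - (-0.006280))
       = 0.347296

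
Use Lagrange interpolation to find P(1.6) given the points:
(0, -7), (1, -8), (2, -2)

Lagrange interpolation formula:
P(x) = Σ yᵢ × Lᵢ(x)
where Lᵢ(x) = Π_{j≠i} (x - xⱼ)/(xᵢ - xⱼ)

L_0(1.6) = (1.6 - 1)/(0 - 1) × (1.6 - 2)/(0 - 2) = -0.120000
L_1(1.6) = (1.6 - 0)/(1 - 0) × (1.6 - 2)/(1 - 2) = 0.640000
L_2(1.6) = (1.6 - 0)/(2 - 0) × (1.6 - 1)/(2 - 1) = 0.480000

P(1.6) = (-7)×L_0(1.6) + (-8)×L_1(1.6) + (-2)×L_2(1.6)
P(1.6) = -5.240000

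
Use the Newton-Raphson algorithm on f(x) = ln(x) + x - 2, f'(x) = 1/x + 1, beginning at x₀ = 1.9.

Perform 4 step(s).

f(x) = ln(x) + x - 2
f'(x) = 1/x + 1
x₀ = 1.9

Newton-Raphson formula: x_{n+1} = x_n - f(x_n)/f'(x_n)

Iteration 1:
  f(1.900000) = 0.541854
  f'(1.900000) = 1.526316
  x_1 = 1.900000 - 0.541854/1.526316 = 1.544992
Iteration 2:
  f(1.544992) = -0.019989
  f'(1.544992) = 1.647252
  x_2 = 1.544992 - (-0.019989)/1.647252 = 1.557127
Iteration 3:
  f(1.557127) = -0.000031
  f'(1.557127) = 1.642208
  x_3 = 1.557127 - (-0.000031)/1.642208 = 1.557146
Iteration 4:
  f(1.557146) = 0.000000
  f'(1.557146) = 1.642201
  x_4 = 1.557146 - 0.000000/1.642201 = 1.557146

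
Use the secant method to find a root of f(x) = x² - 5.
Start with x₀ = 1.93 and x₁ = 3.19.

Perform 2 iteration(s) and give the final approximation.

f(x) = x² - 5
x₀ = 1.93, x₁ = 3.19

Secant formula: x_{n+1} = x_n - f(x_n)(x_n - x_{n-1})/(f(x_n) - f(x_{n-1}))

Iteration 1:
  f(1.930000) = -1.275100
  f(3.190000) = 5.176100
  x_2 = 3.190000 - 5.176100×(3.190000 - 1.930000)/(5.176100 - (-1.275100))
       = 2.179043
Iteration 2:
  f(3.190000) = 5.176100
  f(2.179043) = -0.251772
  x_3 = 2.179043 - (-0.251772)×(2.179043 - 3.190000)/(-0.251772 - 5.176100)
       = 2.225936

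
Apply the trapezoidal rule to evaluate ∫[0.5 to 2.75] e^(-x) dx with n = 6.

f(x) = e^(-x)
a = 0.5, b = 2.75, n = 6
h = (b - a)/n = 0.375000

Trapezoidal rule: (h/2)[f(x₀) + 2f(x₁) + 2f(x₂) + ... + f(xₙ)]

x_0 = 0.5000, f(x_0) = 0.606531, coefficient = 1
x_1 = 0.8750, f(x_1) = 0.416862, coefficient = 2
x_2 = 1.2500, f(x_2) = 0.286505, coefficient = 2
x_3 = 1.6250, f(x_3) = 0.196912, coefficient = 2
x_4 = 2.0000, f(x_4) = 0.135335, coefficient = 2
x_5 = 2.3750, f(x_5) = 0.093014, coefficient = 2
x_6 = 2.7500, f(x_6) = 0.063928, coefficient = 1

I ≈ (0.375000/2) × 2.927715 = 0.548947
Exact value: 0.542603
Error: 0.006344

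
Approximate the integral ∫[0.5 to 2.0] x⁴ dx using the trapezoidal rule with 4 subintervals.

f(x) = x⁴
a = 0.5, b = 2.0, n = 4
h = (b - a)/n = 0.375000

Trapezoidal rule: (h/2)[f(x₀) + 2f(x₁) + 2f(x₂) + ... + f(xₙ)]

x_0 = 0.5000, f(x_0) = 0.062500, coefficient = 1
x_1 = 0.8750, f(x_1) = 0.586182, coefficient = 2
x_2 = 1.2500, f(x_2) = 2.441406, coefficient = 2
x_3 = 1.6250, f(x_3) = 6.972900, coefficient = 2
x_4 = 2.0000, f(x_4) = 16.000000, coefficient = 1

I ≈ (0.375000/2) × 36.063477 = 6.761902
Exact value: 6.393750
Error: 0.368152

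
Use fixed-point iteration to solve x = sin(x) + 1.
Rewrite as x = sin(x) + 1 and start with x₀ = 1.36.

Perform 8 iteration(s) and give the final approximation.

Equation: x = sin(x) + 1
Fixed-point form: x = sin(x) + 1
x₀ = 1.36

x_1 = g(1.360000) = 1.977865
x_2 = g(1.977865) = 1.918285
x_3 = g(1.918285) = 1.940231
x_4 = g(1.940231) = 1.932532
x_5 = g(1.932532) = 1.935284
x_6 = g(1.935284) = 1.934306
x_7 = g(1.934306) = 1.934655
x_8 = g(1.934655) = 1.934531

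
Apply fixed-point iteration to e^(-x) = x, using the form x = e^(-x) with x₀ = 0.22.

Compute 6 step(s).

Equation: e^(-x) = x
Fixed-point form: x = e^(-x)
x₀ = 0.22

x_1 = g(0.220000) = 0.802519
x_2 = g(0.802519) = 0.448199
x_3 = g(0.448199) = 0.638778
x_4 = g(0.638778) = 0.527937
x_5 = g(0.527937) = 0.589820
x_6 = g(0.589820) = 0.554427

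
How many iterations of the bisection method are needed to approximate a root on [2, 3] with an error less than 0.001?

We need (b-a)/2^n ≤ 0.001
(3 - 2)/2^n ≤ 0.001
1/2^n ≤ 0.001
2^n ≥ 1000
n ≥ log₂(1000) = 9.97
n ≥ 10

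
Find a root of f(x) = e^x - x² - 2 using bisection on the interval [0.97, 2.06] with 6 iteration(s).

f(x) = e^x - x² - 2
Initial interval: [0.97, 2.06]

Iteration 1:
  c_1 = (0.970000 + 2.060000)/2 = 1.515000
  f(c_1) = f(1.515000) = 0.254196
  f(a) × f(c) < 0, new interval: [0.970000, 1.515000]
Iteration 2:
  c_2 = (0.970000 + 1.515000)/2 = 1.242500
  f(c_2) = f(1.242500) = -0.079543
  f(a) × f(c) ≥ 0, new interval: [1.242500, 1.515000]
Iteration 3:
  c_3 = (1.242500 + 1.515000)/2 = 1.378750
  f(c_3) = f(1.378750) = 0.068985
  f(a) × f(c) < 0, new interval: [1.242500, 1.378750]
Iteration 4:
  c_4 = (1.242500 + 1.378750)/2 = 1.310625
  f(c_4) = f(1.310625) = -0.009247
  f(a) × f(c) ≥ 0, new interval: [1.310625, 1.378750]
Iteration 5:
  c_5 = (1.310625 + 1.378750)/2 = 1.344688
  f(c_5) = f(1.344688) = 0.028803
  f(a) × f(c) < 0, new interval: [1.310625, 1.344688]
Iteration 6:
  c_6 = (1.310625 + 1.344688)/2 = 1.327656
  f(c_6) = f(1.327656) = 0.009521
  f(a) × f(c) < 0, new interval: [1.310625, 1.327656]

After 6 iteration(s), the approximation is c_6 = 1.327656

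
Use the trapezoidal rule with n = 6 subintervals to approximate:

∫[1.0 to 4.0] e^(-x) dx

f(x) = e^(-x)
a = 1.0, b = 4.0, n = 6
h = (b - a)/n = 0.500000

Trapezoidal rule: (h/2)[f(x₀) + 2f(x₁) + 2f(x₂) + ... + f(xₙ)]

x_0 = 1.0000, f(x_0) = 0.367879, coefficient = 1
x_1 = 1.5000, f(x_1) = 0.223130, coefficient = 2
x_2 = 2.0000, f(x_2) = 0.135335, coefficient = 2
x_3 = 2.5000, f(x_3) = 0.082085, coefficient = 2
x_4 = 3.0000, f(x_4) = 0.049787, coefficient = 2
x_5 = 3.5000, f(x_5) = 0.030197, coefficient = 2
x_6 = 4.0000, f(x_6) = 0.018316, coefficient = 1

I ≈ (0.500000/2) × 1.427265 = 0.356816
Exact value: 0.349564
Error: 0.007252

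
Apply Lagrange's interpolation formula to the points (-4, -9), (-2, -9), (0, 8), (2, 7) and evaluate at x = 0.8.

Lagrange interpolation formula:
P(x) = Σ yᵢ × Lᵢ(x)
where Lᵢ(x) = Π_{j≠i} (x - xⱼ)/(xᵢ - xⱼ)

L_0(0.8) = (0.8 - (-2))/(-4 - (-2)) × (0.8 - 0)/(-4 - 0) × (0.8 - 2)/(-4 - 2) = 0.056000
L_1(0.8) = (0.8 - (-4))/(-2 - (-4)) × (0.8 - 0)/(-2 - 0) × (0.8 - 2)/(-2 - 2) = -0.288000
L_2(0.8) = (0.8 - (-4))/(0 - (-4)) × (0.8 - (-2))/(0 - (-2)) × (0.8 - 2)/(0 - 2) = 1.008000
L_3(0.8) = (0.8 - (-4))/(2 - (-4)) × (0.8 - (-2))/(2 - (-2)) × (0.8 - 0)/(2 - 0) = 0.224000

P(0.8) = (-9)×L_0(0.8) + (-9)×L_1(0.8) + 8×L_2(0.8) + 7×L_3(0.8)
P(0.8) = 11.720000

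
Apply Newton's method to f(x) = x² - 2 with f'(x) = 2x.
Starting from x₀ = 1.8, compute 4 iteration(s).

f(x) = x² - 2
f'(x) = 2x
x₀ = 1.8

Newton-Raphson formula: x_{n+1} = x_n - f(x_n)/f'(x_n)

Iteration 1:
  f(1.800000) = 1.240000
  f'(1.800000) = 3.600000
  x_1 = 1.800000 - 1.240000/3.600000 = 1.455556
Iteration 2:
  f(1.455556) = 0.118642
  f'(1.455556) = 2.911111
  x_2 = 1.455556 - 0.118642/2.911111 = 1.414801
Iteration 3:
  f(1.414801) = 0.001661
  f'(1.414801) = 2.829601
  x_3 = 1.414801 - 0.001661/2.829601 = 1.414214
Iteration 4:
  f(1.414214) = 0.000000
  f'(1.414214) = 2.828427
  x_4 = 1.414214 - 0.000000/2.828427 = 1.414214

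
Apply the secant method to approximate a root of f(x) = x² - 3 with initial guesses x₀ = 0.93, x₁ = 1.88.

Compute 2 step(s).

f(x) = x² - 3
x₀ = 0.93, x₁ = 1.88

Secant formula: x_{n+1} = x_n - f(x_n)(x_n - x_{n-1})/(f(x_n) - f(x_{n-1}))

Iteration 1:
  f(0.930000) = -2.135100
  f(1.880000) = 0.534400
  x_2 = 1.880000 - 0.534400×(1.880000 - 0.930000)/(0.534400 - (-2.135100))
       = 1.689822
Iteration 2:
  f(1.880000) = 0.534400
  f(1.689822) = -0.144501
  x_3 = 1.689822 - (-0.144501)×(1.689822 - 1.880000)/(-0.144501 - 0.534400)
       = 1.730301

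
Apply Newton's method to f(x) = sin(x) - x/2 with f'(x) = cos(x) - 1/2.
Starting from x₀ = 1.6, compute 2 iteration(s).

f(x) = sin(x) - x/2
f'(x) = cos(x) - 1/2
x₀ = 1.6

Newton-Raphson formula: x_{n+1} = x_n - f(x_n)/f'(x_n)

Iteration 1:
  f(1.600000) = 0.199574
  f'(1.600000) = -0.529200
  x_1 = 1.600000 - 0.199574/(-0.529200) = 1.977124
Iteration 2:
  f(1.977124) = -0.069983
  f'(1.977124) = -0.895238
  x_2 = 1.977124 - (-0.069983)/(-0.895238) = 1.898951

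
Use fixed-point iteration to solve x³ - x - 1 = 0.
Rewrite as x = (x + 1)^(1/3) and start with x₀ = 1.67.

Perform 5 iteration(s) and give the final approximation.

Equation: x³ - x - 1 = 0
Fixed-point form: x = (x + 1)^(1/3)
x₀ = 1.67

x_1 = g(1.670000) = 1.387300
x_2 = g(1.387300) = 1.336500
x_3 = g(1.336500) = 1.326952
x_4 = g(1.326952) = 1.325142
x_5 = g(1.325142) = 1.324799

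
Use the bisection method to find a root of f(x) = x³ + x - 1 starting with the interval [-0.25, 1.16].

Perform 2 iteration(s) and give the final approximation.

f(x) = x³ + x - 1
Initial interval: [-0.25, 1.16]

Iteration 1:
  c_1 = (-0.250000 + 1.160000)/2 = 0.455000
  f(c_1) = f(0.455000) = -0.450804
  f(a) × f(c) ≥ 0, new interval: [0.455000, 1.160000]
Iteration 2:
  c_2 = (0.455000 + 1.160000)/2 = 0.807500
  f(c_2) = f(0.807500) = 0.334035
  f(a) × f(c) < 0, new interval: [0.455000, 0.807500]

After 2 iteration(s), the approximation is c_2 = 0.807500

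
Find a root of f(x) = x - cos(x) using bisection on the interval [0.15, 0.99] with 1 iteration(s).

f(x) = x - cos(x)
Initial interval: [0.15, 0.99]

Iteration 1:
  c_1 = (0.150000 + 0.990000)/2 = 0.570000
  f(c_1) = f(0.570000) = -0.271901
  f(a) × f(c) ≥ 0, new interval: [0.570000, 0.990000]

After 1 iteration(s), the approximation is c_1 = 0.570000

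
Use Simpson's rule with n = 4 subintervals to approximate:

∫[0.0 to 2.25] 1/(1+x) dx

f(x) = 1/(1+x)
a = 0.0, b = 2.25, n = 4
h = (b - a)/n = 0.562500

Simpson's rule: (h/3)[f(x₀) + 4f(x₁) + 2f(x₂) + ... + f(xₙ)]

x_0 = 0.0000, f(x_0) = 1.000000, coefficient = 1
x_1 = 0.5625, f(x_1) = 0.640000, coefficient = 4
x_2 = 1.1250, f(x_2) = 0.470588, coefficient = 2
x_3 = 1.6875, f(x_3) = 0.372093, coefficient = 4
x_4 = 2.2500, f(x_4) = 0.307692, coefficient = 1

I ≈ (0.562500/3) × 6.297241 = 1.180733
Exact value: 1.178655
Error: 0.002078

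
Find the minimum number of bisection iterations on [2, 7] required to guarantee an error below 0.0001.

We need (b-a)/2^n ≤ 0.0001
(7 - 2)/2^n ≤ 0.0001
5/2^n ≤ 0.0001
2^n ≥ 50000
n ≥ log₂(50000) = 15.61
n ≥ 16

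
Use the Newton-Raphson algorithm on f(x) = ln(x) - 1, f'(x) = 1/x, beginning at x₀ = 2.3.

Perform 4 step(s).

f(x) = ln(x) - 1
f'(x) = 1/x
x₀ = 2.3

Newton-Raphson formula: x_{n+1} = x_n - f(x_n)/f'(x_n)

Iteration 1:
  f(2.300000) = -0.167091
  f'(2.300000) = 0.434783
  x_1 = 2.300000 - (-0.167091)/0.434783 = 2.684309
Iteration 2:
  f(2.684309) = -0.012577
  f'(2.684309) = 0.372535
  x_2 = 2.684309 - (-0.012577)/0.372535 = 2.718069
Iteration 3:
  f(2.718069) = -0.000078
  f'(2.718069) = 0.367908
  x_3 = 2.718069 - (-0.000078)/0.367908 = 2.718282
Iteration 4:
  f(2.718282) = 0.000000
  f'(2.718282) = 0.367879
  x_4 = 2.718282 - 0.000000/0.367879 = 2.718282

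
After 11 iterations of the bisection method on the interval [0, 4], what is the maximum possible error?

Bisection error bound: |error| ≤ (b-a)/2^n
|error| ≤ (4 - 0)/2^11 = 4/2^11
|error| ≤ 0.0019531250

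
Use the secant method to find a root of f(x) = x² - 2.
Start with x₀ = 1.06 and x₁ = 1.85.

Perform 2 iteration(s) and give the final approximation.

f(x) = x² - 2
x₀ = 1.06, x₁ = 1.85

Secant formula: x_{n+1} = x_n - f(x_n)(x_n - x_{n-1})/(f(x_n) - f(x_{n-1}))

Iteration 1:
  f(1.060000) = -0.876400
  f(1.850000) = 1.422500
  x_2 = 1.850000 - 1.422500×(1.850000 - 1.060000)/(1.422500 - (-0.876400))
       = 1.361168
Iteration 2:
  f(1.850000) = 1.422500
  f(1.361168) = -0.147221
  x_3 = 1.361168 - (-0.147221)×(1.361168 - 1.850000)/(-0.147221 - 1.422500)
       = 1.407015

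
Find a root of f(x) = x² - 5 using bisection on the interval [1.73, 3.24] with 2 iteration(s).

f(x) = x² - 5
Initial interval: [1.73, 3.24]

Iteration 1:
  c_1 = (1.730000 + 3.240000)/2 = 2.485000
  f(c_1) = f(2.485000) = 1.175225
  f(a) × f(c) < 0, new interval: [1.730000, 2.485000]
Iteration 2:
  c_2 = (1.730000 + 2.485000)/2 = 2.107500
  f(c_2) = f(2.107500) = -0.558444
  f(a) × f(c) ≥ 0, new interval: [2.107500, 2.485000]

After 2 iteration(s), the approximation is c_2 = 2.107500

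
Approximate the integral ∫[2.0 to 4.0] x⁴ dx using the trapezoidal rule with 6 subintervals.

f(x) = x⁴
a = 2.0, b = 4.0, n = 6
h = (b - a)/n = 0.333333

Trapezoidal rule: (h/2)[f(x₀) + 2f(x₁) + 2f(x₂) + ... + f(xₙ)]

x_0 = 2.0000, f(x_0) = 16.000000, coefficient = 1
x_1 = 2.3333, f(x_1) = 29.641975, coefficient = 2
x_2 = 2.6667, f(x_2) = 50.567901, coefficient = 2
x_3 = 3.0000, f(x_3) = 81.000000, coefficient = 2
x_4 = 3.3333, f(x_4) = 123.456790, coefficient = 2
x_5 = 3.6667, f(x_5) = 180.753086, coefficient = 2
x_6 = 4.0000, f(x_6) = 256.000000, coefficient = 1

I ≈ (0.333333/2) × 1202.839506 = 200.473251
Exact value: 198.400000
Error: 2.073251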